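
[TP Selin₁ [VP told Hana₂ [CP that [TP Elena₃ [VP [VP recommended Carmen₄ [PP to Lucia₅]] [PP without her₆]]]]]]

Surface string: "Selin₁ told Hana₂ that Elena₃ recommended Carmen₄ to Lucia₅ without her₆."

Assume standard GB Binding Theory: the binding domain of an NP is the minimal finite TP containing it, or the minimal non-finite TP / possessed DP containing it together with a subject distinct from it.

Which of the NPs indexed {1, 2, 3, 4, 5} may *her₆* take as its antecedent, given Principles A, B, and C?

*her* is a pronoun, so Principle B applies: it must be free in its binding domain.
Binding domain of *her₆*: the embedded TP, whose subject is Elena₃.
*Selin₁* c-commands the pronoun but from outside its binding domain, and is not c-commanded by it → coindexation permitted.
*Hana₂* c-commands the pronoun but from outside its binding domain, and is not c-commanded by it → coindexation permitted.
*Elena₃* c-commands the pronoun within its binding domain → coindexation would violate Principle B.
*Carmen₄* and the pronoun do not c-command one another → neither Principle B nor Principle C is at stake; coindexation permitted.
*Lucia₅* and the pronoun do not c-command one another → neither Principle B nor Principle C is at stake; coindexation permitted.

{1, 2, 4, 5}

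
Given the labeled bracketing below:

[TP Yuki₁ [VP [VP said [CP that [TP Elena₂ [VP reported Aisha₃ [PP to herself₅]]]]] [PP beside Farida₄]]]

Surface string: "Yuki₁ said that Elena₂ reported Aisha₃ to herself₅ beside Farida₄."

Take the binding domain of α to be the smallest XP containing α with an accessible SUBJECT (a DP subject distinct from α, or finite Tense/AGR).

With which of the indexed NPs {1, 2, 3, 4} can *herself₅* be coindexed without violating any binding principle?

{2, 3}

*herself* is an anaphor, so Principle A applies: it must be bound in its binding domain.
Binding domain of *herself₅*: the embedded TP, whose subject is Elena₂.
*Yuki₁* c-commands the anaphor but is outside its binding domain → cannot satisfy Principle A.
*Elena₂* c-commands the anaphor within its binding domain → licit binder.
*Aisha₃* c-commands the anaphor within its binding domain → licit binder.
*Farida₄* does not c-command the anaphor → cannot bind it.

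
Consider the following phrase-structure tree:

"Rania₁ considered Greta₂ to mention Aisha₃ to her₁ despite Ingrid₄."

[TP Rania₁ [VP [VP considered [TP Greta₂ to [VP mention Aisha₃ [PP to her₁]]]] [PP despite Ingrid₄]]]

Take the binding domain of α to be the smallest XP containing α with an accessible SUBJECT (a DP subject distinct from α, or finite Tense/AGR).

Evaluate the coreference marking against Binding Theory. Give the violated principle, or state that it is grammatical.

grammatical

The two coindexed NPs are *Rania₁* and *her₁*.
*her₁* is a pronoun; its binding domain is the embedded TP, whose subject is Greta₂. Within that domain it is c-commanded only by *Greta₂*, *Aisha₃*, which carry a different index — the pronoun is free locally, so Principle B holds.
*Rania₁* is an R-expression; *her₁* does not c-command it, and no other NP shares its index, so Principle C is satisfied.
All principles are respected.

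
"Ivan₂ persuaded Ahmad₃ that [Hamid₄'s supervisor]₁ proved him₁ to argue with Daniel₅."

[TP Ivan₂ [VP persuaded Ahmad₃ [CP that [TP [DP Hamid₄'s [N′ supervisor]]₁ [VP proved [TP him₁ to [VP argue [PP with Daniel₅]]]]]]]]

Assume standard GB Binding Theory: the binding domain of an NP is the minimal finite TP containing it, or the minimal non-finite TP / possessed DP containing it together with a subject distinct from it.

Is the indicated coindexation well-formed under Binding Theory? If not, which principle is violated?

Principle B

The two coindexed NPs are *[Hamid₄'s supervisor]₁* and *him₁*.
*him₁* is a pronoun. Its binding domain is the embedded TP, whose subject is [Hamid₄'s supervisor]₁.
*[Hamid₄'s supervisor]₁* c-commands it within that domain and carries the same index.
The pronoun is locally bound → Principle B violation.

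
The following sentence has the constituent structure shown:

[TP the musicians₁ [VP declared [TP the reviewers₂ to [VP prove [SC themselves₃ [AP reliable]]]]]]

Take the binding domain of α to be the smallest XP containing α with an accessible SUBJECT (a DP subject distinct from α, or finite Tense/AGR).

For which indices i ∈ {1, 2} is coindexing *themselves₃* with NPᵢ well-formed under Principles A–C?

*themselves* is an anaphor, so Principle A applies: it must be bound in its binding domain.
Binding domain of *themselves₃*: the embedded TP, whose subject is the reviewers₂.
*the musicians₁* c-commands the anaphor but is outside its binding domain → cannot satisfy Principle A.
*the reviewers₂* c-commands the anaphor within its binding domain → licit binder.

{2}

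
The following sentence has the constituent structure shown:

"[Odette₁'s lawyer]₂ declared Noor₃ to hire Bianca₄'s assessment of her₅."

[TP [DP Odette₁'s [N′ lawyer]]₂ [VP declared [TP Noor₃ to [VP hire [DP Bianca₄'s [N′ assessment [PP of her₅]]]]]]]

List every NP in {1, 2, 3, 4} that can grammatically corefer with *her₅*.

*her* is a pronoun, so Principle B applies: it must be free in its binding domain.
Binding domain of *her₅*: the possessed DP, whose subject is Bianca₄.
*Odette₁* and the pronoun do not c-command one another → neither Principle B nor Principle C is at stake; coindexation permitted.
*[Odette₁'s lawyer]₂* c-commands the pronoun but from outside its binding domain, and is not c-commanded by it → coindexation permitted.
*Noor₃* c-commands the pronoun but from outside its binding domain, and is not c-commanded by it → coindexation permitted.
*Bianca₄* c-commands the pronoun within its binding domain → coindexation would violate Principle B.

{1, 2, 3}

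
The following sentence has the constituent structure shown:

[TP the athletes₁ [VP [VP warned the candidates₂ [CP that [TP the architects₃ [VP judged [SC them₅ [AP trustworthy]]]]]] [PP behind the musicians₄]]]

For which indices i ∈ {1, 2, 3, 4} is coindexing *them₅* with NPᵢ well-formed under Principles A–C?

*them* is a pronoun, so Principle B applies: it must be free in its binding domain.
Binding domain of *them₅*: the embedded TP, whose subject is the architects₃.
*the athletes₁* c-commands the pronoun but from outside its binding domain, and is not c-commanded by it → coindexation permitted.
*the candidates₂* c-commands the pronoun but from outside its binding domain, and is not c-commanded by it → coindexation permitted.
*the architects₃* c-commands the pronoun within its binding domain → coindexation would violate Principle B.
*the musicians₄* and the pronoun do not c-command one another → neither Principle B nor Principle C is at stake; coindexation permitted.

{1, 2, 4}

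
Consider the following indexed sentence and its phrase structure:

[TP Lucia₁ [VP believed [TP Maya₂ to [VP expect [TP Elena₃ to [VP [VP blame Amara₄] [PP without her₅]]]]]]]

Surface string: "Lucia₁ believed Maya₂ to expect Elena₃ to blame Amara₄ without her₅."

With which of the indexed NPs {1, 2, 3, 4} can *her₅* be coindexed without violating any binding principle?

{1, 2, 4}

*her* is a pronoun, so Principle B applies: it must be free in its binding domain.
Binding domain of *her₅*: the embedded TP, whose subject is Elena₃.
*Lucia₁* c-commands the pronoun but from outside its binding domain, and is not c-commanded by it → coindexation permitted.
*Maya₂* c-commands the pronoun but from outside its binding domain, and is not c-commanded by it → coindexation permitted.
*Elena₃* c-commands the pronoun within its binding domain → coindexation would violate Principle B.
*Amara₄* and the pronoun do not c-command one another → neither Principle B nor Principle C is at stake; coindexation permitted.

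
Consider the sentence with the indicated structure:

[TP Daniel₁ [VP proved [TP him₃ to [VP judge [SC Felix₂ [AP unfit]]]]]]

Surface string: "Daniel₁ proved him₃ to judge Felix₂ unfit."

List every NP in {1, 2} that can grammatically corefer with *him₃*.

*him* is a pronoun, so Principle B applies: it must be free in its binding domain.
Binding domain of *him₃*: the matrix TP, whose subject is Daniel₁.
*Daniel₁* c-commands the pronoun within its binding domain → coindexation would violate Principle B.
*Felix₂*: the pronoun c-commands this R-expression → coindexation would violate Principle C on *Felix₂*.

none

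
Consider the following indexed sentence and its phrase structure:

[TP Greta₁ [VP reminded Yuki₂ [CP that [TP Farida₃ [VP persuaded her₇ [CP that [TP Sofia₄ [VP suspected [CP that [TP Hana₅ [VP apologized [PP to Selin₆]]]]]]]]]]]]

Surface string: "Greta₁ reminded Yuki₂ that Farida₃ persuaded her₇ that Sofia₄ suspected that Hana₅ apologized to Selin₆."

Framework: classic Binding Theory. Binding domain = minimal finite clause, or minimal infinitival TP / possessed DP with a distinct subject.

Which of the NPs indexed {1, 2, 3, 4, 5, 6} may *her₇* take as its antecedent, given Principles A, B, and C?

{1, 2}

*her* is a pronoun, so Principle B applies: it must be free in its binding domain.
Binding domain of *her₇*: the embedded TP, whose subject is Farida₃.
*Greta₁* c-commands the pronoun but from outside its binding domain, and is not c-commanded by it → coindexation permitted.
*Yuki₂* c-commands the pronoun but from outside its binding domain, and is not c-commanded by it → coindexation permitted.
*Farida₃* c-commands the pronoun within its binding domain → coindexation would violate Principle B.
*Sofia₄*: the pronoun c-commands this R-expression → coindexation would violate Principle C on *Sofia₄*.
*Hana₅*: the pronoun c-commands this R-expression → coindexation would violate Principle C on *Hana₅*.
*Selin₆*: the pronoun c-commands this R-expression → coindexation would violate Principle C on *Selin₆*.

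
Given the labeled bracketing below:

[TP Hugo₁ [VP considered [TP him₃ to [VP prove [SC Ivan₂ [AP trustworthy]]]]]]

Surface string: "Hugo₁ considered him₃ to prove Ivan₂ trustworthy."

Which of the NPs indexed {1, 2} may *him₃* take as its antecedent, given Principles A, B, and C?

none

*him* is a pronoun, so Principle B applies: it must be free in its binding domain.
Binding domain of *him₃*: the matrix TP, whose subject is Hugo₁.
*Hugo₁* c-commands the pronoun within its binding domain → coindexation would violate Principle B.
*Ivan₂*: the pronoun c-commands this R-expression → coindexation would violate Principle C on *Ivan₂*.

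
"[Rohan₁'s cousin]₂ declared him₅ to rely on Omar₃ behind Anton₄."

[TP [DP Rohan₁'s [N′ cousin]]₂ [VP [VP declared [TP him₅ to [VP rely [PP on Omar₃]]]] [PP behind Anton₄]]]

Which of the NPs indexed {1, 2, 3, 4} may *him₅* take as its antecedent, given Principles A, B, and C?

{1, 4}

*him* is a pronoun, so Principle B applies: it must be free in its binding domain.
Binding domain of *him₅*: the matrix TP, whose subject is [Rohan₁'s cousin]₂.
*Rohan₁* and the pronoun do not c-command one another → neither Principle B nor Principle C is at stake; coindexation permitted.
*[Rohan₁'s cousin]₂* c-commands the pronoun within its binding domain → coindexation would violate Principle B.
*Omar₃*: the pronoun c-commands this R-expression → coindexation would violate Principle C on *Omar₃*.
*Anton₄* and the pronoun do not c-command one another → neither Principle B nor Principle C is at stake; coindexation permitted.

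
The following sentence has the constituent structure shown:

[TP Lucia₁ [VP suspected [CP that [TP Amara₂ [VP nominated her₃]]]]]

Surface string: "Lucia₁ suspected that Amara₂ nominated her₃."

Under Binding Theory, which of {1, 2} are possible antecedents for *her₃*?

*her* is a pronoun, so Principle B applies: it must be free in its binding domain.
Binding domain of *her₃*: the embedded TP, whose subject is Amara₂.
*Lucia₁* c-commands the pronoun but from outside its binding domain, and is not c-commanded by it → coindexation permitted.
*Amara₂* c-commands the pronoun within its binding domain → coindexation would violate Principle B.

{1}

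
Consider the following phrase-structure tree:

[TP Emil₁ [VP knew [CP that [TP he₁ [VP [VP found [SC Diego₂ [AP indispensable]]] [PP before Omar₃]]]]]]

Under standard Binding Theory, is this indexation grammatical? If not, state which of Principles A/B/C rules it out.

grammatical

The two coindexed NPs are *Emil₁* and *he₁*.
*he₁* is a pronoun; nothing c-commands it within its binding domain (the embedded TP.), so Principle B holds trivially.
*Emil₁* is an R-expression; *he₁* does not c-command it, and no other NP shares its index, so Principle C is satisfied.
All principles are respected.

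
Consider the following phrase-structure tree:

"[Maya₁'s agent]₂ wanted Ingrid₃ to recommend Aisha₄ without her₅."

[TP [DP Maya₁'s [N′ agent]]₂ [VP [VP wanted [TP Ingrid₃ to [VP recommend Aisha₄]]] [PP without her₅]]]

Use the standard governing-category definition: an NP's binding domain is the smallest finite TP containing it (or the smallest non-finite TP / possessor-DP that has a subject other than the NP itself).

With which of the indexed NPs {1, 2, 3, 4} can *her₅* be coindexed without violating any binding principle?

{1, 3, 4}

*her* is a pronoun, so Principle B applies: it must be free in its binding domain.
Binding domain of *her₅*: the matrix TP, whose subject is [Maya₁'s agent]₂.
*Maya₁* and the pronoun do not c-command one another → neither Principle B nor Principle C is at stake; coindexation permitted.
*[Maya₁'s agent]₂* c-commands the pronoun within its binding domain → coindexation would violate Principle B.
*Ingrid₃* and the pronoun do not c-command one another → neither Principle B nor Principle C is at stake; coindexation permitted.
*Aisha₄* and the pronoun do not c-command one another → neither Principle B nor Principle C is at stake; coindexation permitted.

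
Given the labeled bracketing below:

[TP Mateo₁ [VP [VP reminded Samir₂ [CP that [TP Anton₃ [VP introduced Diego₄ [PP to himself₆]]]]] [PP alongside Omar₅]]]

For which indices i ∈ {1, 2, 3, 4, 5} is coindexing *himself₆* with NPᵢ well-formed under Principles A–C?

*himself* is an anaphor, so Principle A applies: it must be bound in its binding domain.
Binding domain of *himself₆*: the embedded TP, whose subject is Anton₃.
*Mateo₁* c-commands the anaphor but is outside its binding domain → cannot satisfy Principle A.
*Samir₂* c-commands the anaphor but is outside its binding domain → cannot satisfy Principle A.
*Anton₃* c-commands the anaphor within its binding domain → licit binder.
*Diego₄* c-commands the anaphor within its binding domain → licit binder.
*Omar₅* does not c-command the anaphor → cannot bind it.

{3, 4}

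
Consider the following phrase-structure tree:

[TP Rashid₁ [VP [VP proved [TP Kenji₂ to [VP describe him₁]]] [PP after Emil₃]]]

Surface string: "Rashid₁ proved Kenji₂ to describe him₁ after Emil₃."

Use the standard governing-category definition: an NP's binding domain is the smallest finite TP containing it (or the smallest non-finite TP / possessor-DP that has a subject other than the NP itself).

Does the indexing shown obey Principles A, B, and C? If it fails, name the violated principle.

grammatical

The two coindexed NPs are *Rashid₁* and *him₁*.
*him₁* is a pronoun; its binding domain is the embedded TP, whose subject is Kenji₂. Within that domain it is c-commanded only by *Kenji₂*, which carries a different index — the pronoun is free locally, so Principle B holds.
*Rashid₁* is an R-expression; *him₁* does not c-command it, and no other NP shares its index, so Principle C is satisfied.
All principles are respected.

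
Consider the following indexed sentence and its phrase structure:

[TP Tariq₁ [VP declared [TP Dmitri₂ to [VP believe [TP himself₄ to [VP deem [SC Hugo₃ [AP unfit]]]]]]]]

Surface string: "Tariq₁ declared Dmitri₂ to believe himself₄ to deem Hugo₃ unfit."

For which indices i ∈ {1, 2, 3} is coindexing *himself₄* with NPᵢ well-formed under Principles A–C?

{2}

*himself* is an anaphor, so Principle A applies: it must be bound in its binding domain.
Binding domain of *himself₄*: the embedded TP, whose subject is Dmitri₂.
*Tariq₁* c-commands the anaphor but is outside its binding domain → cannot satisfy Principle A.
*Dmitri₂* c-commands the anaphor within its binding domain → licit binder.
*Hugo₃* does not c-command the anaphor → cannot bind it.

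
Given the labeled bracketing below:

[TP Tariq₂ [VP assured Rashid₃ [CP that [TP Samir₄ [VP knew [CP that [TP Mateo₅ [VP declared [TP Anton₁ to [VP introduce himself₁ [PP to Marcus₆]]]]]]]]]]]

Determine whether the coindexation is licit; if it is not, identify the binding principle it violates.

The two coindexed NPs are *Anton₁* and *himself₁*.
*himself₁* is an anaphor; its binding domain is the embedded TP, whose subject is Anton₁. *Anton₁* c-commands it within that domain and shares its index, so Principle A is satisfied.
*Anton₁* is an R-expression; *himself₁* does not c-command it, and no other NP shares its index, so Principle C is satisfied.
All principles are respected.

grammatical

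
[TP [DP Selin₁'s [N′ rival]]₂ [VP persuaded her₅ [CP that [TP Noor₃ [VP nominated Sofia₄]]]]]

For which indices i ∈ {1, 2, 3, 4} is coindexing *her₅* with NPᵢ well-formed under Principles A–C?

{1}

*her* is a pronoun, so Principle B applies: it must be free in its binding domain.
Binding domain of *her₅*: the matrix TP, whose subject is [Selin₁'s rival]₂.
*Selin₁* and the pronoun do not c-command one another → neither Principle B nor Principle C is at stake; coindexation permitted.
*[Selin₁'s rival]₂* c-commands the pronoun within its binding domain → coindexation would violate Principle B.
*Noor₃*: the pronoun c-commands this R-expression → coindexation would violate Principle C on *Noor₃*.
*Sofia₄*: the pronoun c-commands this R-expression → coindexation would violate Principle C on *Sofia₄*.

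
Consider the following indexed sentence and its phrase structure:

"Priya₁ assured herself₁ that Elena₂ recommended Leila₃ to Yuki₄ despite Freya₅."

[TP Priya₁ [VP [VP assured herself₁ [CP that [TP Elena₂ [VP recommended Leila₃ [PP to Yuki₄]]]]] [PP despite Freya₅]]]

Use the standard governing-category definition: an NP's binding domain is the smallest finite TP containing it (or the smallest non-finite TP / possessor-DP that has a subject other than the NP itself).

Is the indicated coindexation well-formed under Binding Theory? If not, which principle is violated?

The two coindexed NPs are *Priya₁* and *herself₁*.
*herself₁* is an anaphor; its binding domain is the matrix TP, whose subject is Priya₁. *Priya₁* c-commands it within that domain and shares its index, so Principle A is satisfied.
*Priya₁* is an R-expression; *herself₁* does not c-command it, and no other NP shares its index, so Principle C is satisfied.
All principles are respected.

grammatical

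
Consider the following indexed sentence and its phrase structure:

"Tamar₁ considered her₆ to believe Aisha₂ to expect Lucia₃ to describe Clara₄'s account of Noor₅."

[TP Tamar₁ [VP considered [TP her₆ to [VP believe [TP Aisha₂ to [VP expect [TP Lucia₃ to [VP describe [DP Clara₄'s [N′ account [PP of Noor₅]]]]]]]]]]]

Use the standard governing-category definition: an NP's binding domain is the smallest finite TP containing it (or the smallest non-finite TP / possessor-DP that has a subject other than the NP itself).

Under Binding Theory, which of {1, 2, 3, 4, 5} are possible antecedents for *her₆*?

*her* is a pronoun, so Principle B applies: it must be free in its binding domain.
Binding domain of *her₆*: the matrix TP, whose subject is Tamar₁.
*Tamar₁* c-commands the pronoun within its binding domain → coindexation would violate Principle B.
*Aisha₂*: the pronoun c-commands this R-expression → coindexation would violate Principle C on *Aisha₂*.
*Lucia₃*: the pronoun c-commands this R-expression → coindexation would violate Principle C on *Lucia₃*.
*Clara₄*: the pronoun c-commands this R-expression → coindexation would violate Principle C on *Clara₄*.
*Noor₅*: the pronoun c-commands this R-expression → coindexation would violate Principle C on *Noor₅*.

none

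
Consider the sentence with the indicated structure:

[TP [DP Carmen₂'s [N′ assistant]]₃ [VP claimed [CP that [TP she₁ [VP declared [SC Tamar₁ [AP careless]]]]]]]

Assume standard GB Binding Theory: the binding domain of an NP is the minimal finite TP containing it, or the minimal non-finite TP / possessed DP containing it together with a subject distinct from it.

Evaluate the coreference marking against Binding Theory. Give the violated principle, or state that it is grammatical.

Principle C

The two coindexed NPs are *she₁* and *Tamar₁*.
*Tamar₁* is an R-expression. Principle C requires it to be free everywhere.
*she₁* c-commands it and carries the same index.
The R-expression is bound → Principle C violation.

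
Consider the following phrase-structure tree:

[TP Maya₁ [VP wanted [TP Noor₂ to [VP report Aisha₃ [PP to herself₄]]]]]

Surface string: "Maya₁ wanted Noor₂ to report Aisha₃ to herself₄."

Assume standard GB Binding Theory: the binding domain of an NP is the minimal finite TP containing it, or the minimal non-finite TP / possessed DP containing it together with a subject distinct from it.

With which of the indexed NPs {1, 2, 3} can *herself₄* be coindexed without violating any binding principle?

*herself* is an anaphor, so Principle A applies: it must be bound in its binding domain.
Binding domain of *herself₄*: the embedded TP, whose subject is Noor₂.
*Maya₁* c-commands the anaphor but is outside its binding domain → cannot satisfy Principle A.
*Noor₂* c-commands the anaphor within its binding domain → licit binder.
*Aisha₃* c-commands the anaphor within its binding domain → licit binder.

{2, 3}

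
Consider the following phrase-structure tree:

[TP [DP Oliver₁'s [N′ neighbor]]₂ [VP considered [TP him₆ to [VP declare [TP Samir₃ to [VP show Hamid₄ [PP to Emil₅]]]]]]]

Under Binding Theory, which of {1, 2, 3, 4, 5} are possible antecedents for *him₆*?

*him* is a pronoun, so Principle B applies: it must be free in its binding domain.
Binding domain of *him₆*: the matrix TP, whose subject is [Oliver₁'s neighbor]₂.
*Oliver₁* and the pronoun do not c-command one another → neither Principle B nor Principle C is at stake; coindexation permitted.
*[Oliver₁'s neighbor]₂* c-commands the pronoun within its binding domain → coindexation would violate Principle B.
*Samir₃*: the pronoun c-commands this R-expression → coindexation would violate Principle C on *Samir₃*.
*Hamid₄*: the pronoun c-commands this R-expression → coindexation would violate Principle C on *Hamid₄*.
*Emil₅*: the pronoun c-commands this R-expression → coindexation would violate Principle C on *Emil₅*.

{1}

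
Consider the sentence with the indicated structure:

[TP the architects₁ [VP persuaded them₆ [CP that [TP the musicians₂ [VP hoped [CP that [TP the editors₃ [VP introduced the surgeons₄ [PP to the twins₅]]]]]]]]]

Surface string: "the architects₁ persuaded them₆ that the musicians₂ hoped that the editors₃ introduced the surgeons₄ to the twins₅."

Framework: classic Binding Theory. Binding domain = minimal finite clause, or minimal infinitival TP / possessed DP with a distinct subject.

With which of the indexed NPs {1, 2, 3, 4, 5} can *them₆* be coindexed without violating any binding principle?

*them* is a pronoun, so Principle B applies: it must be free in its binding domain.
Binding domain of *them₆*: the matrix TP, whose subject is the architects₁.
*the architects₁* c-commands the pronoun within its binding domain → coindexation would violate Principle B.
*the musicians₂*: the pronoun c-commands this R-expression → coindexation would violate Principle C on *the musicians₂*.
*the editors₃*: the pronoun c-commands this R-expression → coindexation would violate Principle C on *the editors₃*.
*the surgeons₄*: the pronoun c-commands this R-expression → coindexation would violate Principle C on *the surgeons₄*.
*the twins₅*: the pronoun c-commands this R-expression → coindexation would violate Principle C on *the twins₅*.

none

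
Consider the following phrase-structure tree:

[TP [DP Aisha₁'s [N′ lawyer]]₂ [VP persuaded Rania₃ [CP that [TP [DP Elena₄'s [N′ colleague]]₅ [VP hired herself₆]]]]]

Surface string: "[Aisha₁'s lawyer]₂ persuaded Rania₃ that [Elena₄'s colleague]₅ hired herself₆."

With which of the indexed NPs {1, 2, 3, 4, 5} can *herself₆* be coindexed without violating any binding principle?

*herself* is an anaphor, so Principle A applies: it must be bound in its binding domain.
Binding domain of *herself₆*: the embedded TP, whose subject is [Elena₄'s colleague]₅.
*Aisha₁* does not c-command the anaphor → cannot bind it.
*[Aisha₁'s lawyer]₂* c-commands the anaphor but is outside its binding domain → cannot satisfy Principle A.
*Rania₃* c-commands the anaphor but is outside its binding domain → cannot satisfy Principle A.
*Elena₄* does not c-command the anaphor → cannot bind it.
*[Elena₄'s colleague]₅* c-commands the anaphor within its binding domain → licit binder.

{5}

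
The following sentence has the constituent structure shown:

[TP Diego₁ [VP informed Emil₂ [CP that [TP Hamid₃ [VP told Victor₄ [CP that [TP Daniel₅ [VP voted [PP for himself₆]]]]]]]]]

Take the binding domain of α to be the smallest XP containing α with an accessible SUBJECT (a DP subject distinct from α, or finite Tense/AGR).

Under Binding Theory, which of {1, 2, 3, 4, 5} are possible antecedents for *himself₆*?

{5}

*himself* is an anaphor, so Principle A applies: it must be bound in its binding domain.
Binding domain of *himself₆*: the embedded TP, whose subject is Daniel₅.
*Diego₁* c-commands the anaphor but is outside its binding domain → cannot satisfy Principle A.
*Emil₂* c-commands the anaphor but is outside its binding domain → cannot satisfy Principle A.
*Hamid₃* c-commands the anaphor but is outside its binding domain → cannot satisfy Principle A.
*Victor₄* c-commands the anaphor but is outside its binding domain → cannot satisfy Principle A.
*Daniel₅* c-commands the anaphor within its binding domain → licit binder.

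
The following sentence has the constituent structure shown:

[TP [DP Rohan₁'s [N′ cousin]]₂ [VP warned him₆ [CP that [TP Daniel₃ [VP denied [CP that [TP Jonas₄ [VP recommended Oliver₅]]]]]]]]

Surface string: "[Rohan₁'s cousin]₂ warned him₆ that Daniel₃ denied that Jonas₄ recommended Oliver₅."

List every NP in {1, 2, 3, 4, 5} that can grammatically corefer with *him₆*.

{1}

*him* is a pronoun, so Principle B applies: it must be free in its binding domain.
Binding domain of *him₆*: the matrix TP, whose subject is [Rohan₁'s cousin]₂.
*Rohan₁* and the pronoun do not c-command one another → neither Principle B nor Principle C is at stake; coindexation permitted.
*[Rohan₁'s cousin]₂* c-commands the pronoun within its binding domain → coindexation would violate Principle B.
*Daniel₃*: the pronoun c-commands this R-expression → coindexation would violate Principle C on *Daniel₃*.
*Jonas₄*: the pronoun c-commands this R-expression → coindexation would violate Principle C on *Jonas₄*.
*Oliver₅*: the pronoun c-commands this R-expression → coindexation would violate Principle C on *Oliver₅*.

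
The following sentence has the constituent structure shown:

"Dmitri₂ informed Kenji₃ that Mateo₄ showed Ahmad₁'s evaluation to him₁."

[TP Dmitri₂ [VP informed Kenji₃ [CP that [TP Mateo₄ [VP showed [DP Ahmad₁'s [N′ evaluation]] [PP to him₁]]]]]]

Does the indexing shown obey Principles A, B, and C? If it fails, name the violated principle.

The two coindexed NPs are *Ahmad₁* and *him₁*.
*him₁* is a pronoun; its binding domain is the embedded TP, whose subject is Mateo₄. Within that domain it is c-commanded only by *Mateo₄*, which carries a different index — the pronoun is free locally, so Principle B holds.
*Ahmad₁* is an R-expression; *him₁* does not c-command it, and no other NP shares its index, so Principle C is satisfied.
All principles are respected.

grammatical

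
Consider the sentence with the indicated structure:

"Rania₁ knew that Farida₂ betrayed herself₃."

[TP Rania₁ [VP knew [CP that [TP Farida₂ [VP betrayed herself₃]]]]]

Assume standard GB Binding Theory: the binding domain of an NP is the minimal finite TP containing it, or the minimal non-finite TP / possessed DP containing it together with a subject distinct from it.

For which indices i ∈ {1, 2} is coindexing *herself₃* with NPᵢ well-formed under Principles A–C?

{2}

*herself* is an anaphor, so Principle A applies: it must be bound in its binding domain.
Binding domain of *herself₃*: the embedded TP, whose subject is Farida₂.
*Rania₁* c-commands the anaphor but is outside its binding domain → cannot satisfy Principle A.
*Farida₂* c-commands the anaphor within its binding domain → licit binder.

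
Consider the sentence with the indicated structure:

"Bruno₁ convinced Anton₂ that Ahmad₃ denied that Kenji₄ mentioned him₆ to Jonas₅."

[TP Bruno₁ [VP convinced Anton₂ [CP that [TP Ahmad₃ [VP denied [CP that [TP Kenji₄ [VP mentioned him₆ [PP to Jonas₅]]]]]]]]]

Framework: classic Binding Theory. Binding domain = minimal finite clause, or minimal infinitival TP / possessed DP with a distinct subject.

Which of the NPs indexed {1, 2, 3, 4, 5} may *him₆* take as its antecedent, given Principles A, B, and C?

*him* is a pronoun, so Principle B applies: it must be free in its binding domain.
Binding domain of *him₆*: the embedded TP, whose subject is Kenji₄.
*Bruno₁* c-commands the pronoun but from outside its binding domain, and is not c-commanded by it → coindexation permitted.
*Anton₂* c-commands the pronoun but from outside its binding domain, and is not c-commanded by it → coindexation permitted.
*Ahmad₃* c-commands the pronoun but from outside its binding domain, and is not c-commanded by it → coindexation permitted.
*Kenji₄* c-commands the pronoun within its binding domain → coindexation would violate Principle B.
*Jonas₅*: the pronoun c-commands this R-expression → coindexation would violate Principle C on *Jonas₅*.

{1, 2, 3}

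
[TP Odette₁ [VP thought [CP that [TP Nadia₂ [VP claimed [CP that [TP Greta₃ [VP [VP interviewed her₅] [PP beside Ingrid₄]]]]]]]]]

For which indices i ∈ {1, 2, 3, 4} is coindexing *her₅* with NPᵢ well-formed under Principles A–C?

{1, 2, 4}

*her* is a pronoun, so Principle B applies: it must be free in its binding domain.
Binding domain of *her₅*: the embedded TP, whose subject is Greta₃.
*Odette₁* c-commands the pronoun but from outside its binding domain, and is not c-commanded by it → coindexation permitted.
*Nadia₂* c-commands the pronoun but from outside its binding domain, and is not c-commanded by it → coindexation permitted.
*Greta₃* c-commands the pronoun within its binding domain → coindexation would violate Principle B.
*Ingrid₄* and the pronoun do not c-command one another → neither Principle B nor Principle C is at stake; coindexation permitted.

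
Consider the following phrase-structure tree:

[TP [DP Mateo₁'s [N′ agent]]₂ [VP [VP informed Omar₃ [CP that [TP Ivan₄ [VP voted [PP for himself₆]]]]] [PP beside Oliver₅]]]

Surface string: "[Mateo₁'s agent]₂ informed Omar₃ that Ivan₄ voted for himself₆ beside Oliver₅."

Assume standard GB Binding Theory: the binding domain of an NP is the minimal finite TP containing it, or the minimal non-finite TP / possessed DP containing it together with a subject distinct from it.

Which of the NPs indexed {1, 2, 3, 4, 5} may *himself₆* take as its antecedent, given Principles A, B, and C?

*himself* is an anaphor, so Principle A applies: it must be bound in its binding domain.
Binding domain of *himself₆*: the embedded TP, whose subject is Ivan₄.
*Mateo₁* does not c-command the anaphor → cannot bind it.
*[Mateo₁'s agent]₂* c-commands the anaphor but is outside its binding domain → cannot satisfy Principle A.
*Omar₃* c-commands the anaphor but is outside its binding domain → cannot satisfy Principle A.
*Ivan₄* c-commands the anaphor within its binding domain → licit binder.
*Oliver₅* does not c-command the anaphor → cannot bind it.

{4}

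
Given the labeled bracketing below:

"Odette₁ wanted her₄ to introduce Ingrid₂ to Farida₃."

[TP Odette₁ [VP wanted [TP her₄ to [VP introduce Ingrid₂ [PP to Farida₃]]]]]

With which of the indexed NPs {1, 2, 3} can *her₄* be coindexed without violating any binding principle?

*her* is a pronoun, so Principle B applies: it must be free in its binding domain.
Binding domain of *her₄*: the matrix TP, whose subject is Odette₁.
*Odette₁* c-commands the pronoun within its binding domain → coindexation would violate Principle B.
*Ingrid₂*: the pronoun c-commands this R-expression → coindexation would violate Principle C on *Ingrid₂*.
*Farida₃*: the pronoun c-commands this R-expression → coindexation would violate Principle C on *Farida₃*.

none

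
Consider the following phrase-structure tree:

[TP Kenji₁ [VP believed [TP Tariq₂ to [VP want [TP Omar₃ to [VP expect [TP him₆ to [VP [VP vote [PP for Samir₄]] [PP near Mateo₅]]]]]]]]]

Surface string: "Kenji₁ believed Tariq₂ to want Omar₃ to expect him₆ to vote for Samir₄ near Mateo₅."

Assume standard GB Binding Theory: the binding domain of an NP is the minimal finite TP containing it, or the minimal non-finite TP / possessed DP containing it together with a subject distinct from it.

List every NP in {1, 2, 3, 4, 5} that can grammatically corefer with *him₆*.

*him* is a pronoun, so Principle B applies: it must be free in its binding domain.
Binding domain of *him₆*: the embedded TP, whose subject is Omar₃.
*Kenji₁* c-commands the pronoun but from outside its binding domain, and is not c-commanded by it → coindexation permitted.
*Tariq₂* c-commands the pronoun but from outside its binding domain, and is not c-commanded by it → coindexation permitted.
*Omar₃* c-commands the pronoun within its binding domain → coindexation would violate Principle B.
*Samir₄*: the pronoun c-commands this R-expression → coindexation would violate Principle C on *Samir₄*.
*Mateo₅*: the pronoun c-commands this R-expression → coindexation would violate Principle C on *Mateo₅*.

{1, 2}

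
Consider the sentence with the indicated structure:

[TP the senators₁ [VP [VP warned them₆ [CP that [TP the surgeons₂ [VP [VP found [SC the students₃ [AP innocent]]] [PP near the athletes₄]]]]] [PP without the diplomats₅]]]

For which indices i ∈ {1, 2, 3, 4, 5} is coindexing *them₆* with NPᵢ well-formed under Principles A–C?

{5}

*them* is a pronoun, so Principle B applies: it must be free in its binding domain.
Binding domain of *them₆*: the matrix TP, whose subject is the senators₁.
*the senators₁* c-commands the pronoun within its binding domain → coindexation would violate Principle B.
*the surgeons₂*: the pronoun c-commands this R-expression → coindexation would violate Principle C on *the surgeons₂*.
*the students₃*: the pronoun c-commands this R-expression → coindexation would violate Principle C on *the students₃*.
*the athletes₄*: the pronoun c-commands this R-expression → coindexation would violate Principle C on *the athletes₄*.
*the diplomats₅* and the pronoun do not c-command one another → neither Principle B nor Principle C is at stake; coindexation permitted.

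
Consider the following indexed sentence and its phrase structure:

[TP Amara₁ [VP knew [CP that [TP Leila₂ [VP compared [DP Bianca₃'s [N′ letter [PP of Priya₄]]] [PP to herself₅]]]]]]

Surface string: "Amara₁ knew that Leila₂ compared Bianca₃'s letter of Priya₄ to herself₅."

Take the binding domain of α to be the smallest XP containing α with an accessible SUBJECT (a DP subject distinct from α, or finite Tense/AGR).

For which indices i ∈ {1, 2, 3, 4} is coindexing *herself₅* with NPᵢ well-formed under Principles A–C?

*herself* is an anaphor, so Principle A applies: it must be bound in its binding domain.
Binding domain of *herself₅*: the embedded TP, whose subject is Leila₂.
*Amara₁* c-commands the anaphor but is outside its binding domain → cannot satisfy Principle A.
*Leila₂* c-commands the anaphor within its binding domain → licit binder.
*Bianca₃* does not c-command the anaphor → cannot bind it.
*Priya₄* does not c-command the anaphor → cannot bind it.

{2}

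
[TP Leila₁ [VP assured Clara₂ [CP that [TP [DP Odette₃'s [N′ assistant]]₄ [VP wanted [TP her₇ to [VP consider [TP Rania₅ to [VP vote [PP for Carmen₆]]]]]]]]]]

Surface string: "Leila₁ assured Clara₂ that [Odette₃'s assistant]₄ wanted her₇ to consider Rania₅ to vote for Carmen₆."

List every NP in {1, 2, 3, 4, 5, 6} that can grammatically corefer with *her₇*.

{1, 2, 3}

*her* is a pronoun, so Principle B applies: it must be free in its binding domain.
Binding domain of *her₇*: the embedded TP, whose subject is [Odette₃'s assistant]₄.
*Leila₁* c-commands the pronoun but from outside its binding domain, and is not c-commanded by it → coindexation permitted.
*Clara₂* c-commands the pronoun but from outside its binding domain, and is not c-commanded by it → coindexation permitted.
*Odette₃* and the pronoun do not c-command one another → neither Principle B nor Principle C is at stake; coindexation permitted.
*[Odette₃'s assistant]₄* c-commands the pronoun within its binding domain → coindexation would violate Principle B.
*Rania₅*: the pronoun c-commands this R-expression → coindexation would violate Principle C on *Rania₅*.
*Carmen₆*: the pronoun c-commands this R-expression → coindexation would violate Principle C on *Carmen₆*.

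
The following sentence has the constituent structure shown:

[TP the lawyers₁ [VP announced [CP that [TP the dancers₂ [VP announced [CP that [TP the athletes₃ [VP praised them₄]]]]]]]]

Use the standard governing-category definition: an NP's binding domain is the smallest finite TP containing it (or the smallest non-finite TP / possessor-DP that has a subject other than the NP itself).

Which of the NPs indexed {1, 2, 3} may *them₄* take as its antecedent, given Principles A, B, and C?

*them* is a pronoun, so Principle B applies: it must be free in its binding domain.
Binding domain of *them₄*: the embedded TP, whose subject is the athletes₃.
*the lawyers₁* c-commands the pronoun but from outside its binding domain, and is not c-commanded by it → coindexation permitted.
*the dancers₂* c-commands the pronoun but from outside its binding domain, and is not c-commanded by it → coindexation permitted.
*the athletes₃* c-commands the pronoun within its binding domain → coindexation would violate Principle B.

{1, 2}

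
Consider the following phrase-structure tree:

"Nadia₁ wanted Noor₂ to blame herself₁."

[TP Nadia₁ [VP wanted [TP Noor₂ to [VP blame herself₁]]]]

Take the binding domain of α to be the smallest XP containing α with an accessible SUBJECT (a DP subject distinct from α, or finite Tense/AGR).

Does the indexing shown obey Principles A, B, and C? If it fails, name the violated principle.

The two coindexed NPs are *Nadia₁* and *herself₁*.
*herself₁* is an anaphor. Principle A requires it to be bound within its binding domain — the embedded TP, whose subject is Noor₂.
Within that domain it is c-commanded by *Noor₂*, which does not share its index.
*Nadia₁* does c-command the anaphor, but from outside its binding domain.
The anaphor is unbound in its domain → Principle A violation.

Principle A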